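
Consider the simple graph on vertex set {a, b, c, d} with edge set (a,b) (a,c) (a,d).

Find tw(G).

A width-1 tree decomposition is:
Bags: B1 = {a, b}  B2 = {a, d}  B3 = {a, c}
Tree: B1–B2, B1–B3
The largest bag has 2 vertices, giving width 1; this decomposition certifies tw(G) ≤ 1. Since G has at least one edge (e.g. b–a), it is not an edgeless graph, so tw(G) ≥ 1. Combining the bounds, tw(G) = 1.

1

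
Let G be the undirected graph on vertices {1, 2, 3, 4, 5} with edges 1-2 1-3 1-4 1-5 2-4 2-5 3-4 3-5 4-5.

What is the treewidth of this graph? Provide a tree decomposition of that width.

Treewidth 3.
One such decomposition:
Bags: B1 = {1, 3, 4, 5}  B2 = {1, 2, 4, 5}
Tree: B1–B2

Every bag has size at most 4, so the width is 4 − 1 = 3 and tw(G) ≤ 3. On the other hand G contains the 4-clique {1, 2, 4, 5}. A clique must lie in a single bag of any decomposition, so no decomposition can have width below 3. Hence tw(G) = 3 exactly.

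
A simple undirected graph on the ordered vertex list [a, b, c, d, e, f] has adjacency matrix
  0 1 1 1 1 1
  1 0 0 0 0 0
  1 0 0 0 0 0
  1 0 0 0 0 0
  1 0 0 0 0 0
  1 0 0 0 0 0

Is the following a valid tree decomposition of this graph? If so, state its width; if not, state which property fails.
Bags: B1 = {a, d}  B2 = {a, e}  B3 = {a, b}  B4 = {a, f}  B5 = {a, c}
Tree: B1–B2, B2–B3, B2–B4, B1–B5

Every vertex of G appears in some bag (union = {a, b, c, d, e, f}); every edge is covered by a bag; and for each vertex v the set of bags containing v is connected in the bag tree. The decomposition is therefore valid. The largest bag has 2 vertices, so the width is 1.

Yes; width 1.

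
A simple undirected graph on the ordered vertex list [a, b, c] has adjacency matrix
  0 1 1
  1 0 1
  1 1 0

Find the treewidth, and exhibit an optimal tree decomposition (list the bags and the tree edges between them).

With just one bag of size 3, the width is 3 − 1 = 2, so tw(G) ≤ 2. Conversely, {a, b, c} is a clique of size 3, and the vertices of any clique must share a bag in every tree decomposition; so some bag has ≥ 3 vertices and tw(G) ≥ 2. Therefore the treewidth is 2.

Treewidth 2.
One such decomposition:
Bags: B1 = {a, b, c}
Tree: (single bag)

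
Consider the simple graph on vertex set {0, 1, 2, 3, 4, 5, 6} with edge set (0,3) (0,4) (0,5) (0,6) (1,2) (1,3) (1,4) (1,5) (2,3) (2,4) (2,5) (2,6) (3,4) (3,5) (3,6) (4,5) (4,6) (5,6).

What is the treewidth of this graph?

A width-4 tree decomposition is:
Bags: B1 = {2, 3, 4, 5, 6}  B2 = {0, 3, 4, 5, 6}  B3 = {1, 2, 3, 4, 5}
Tree: B1–B2, B1–B3
The largest bag has 5 vertices, giving width 4; this decomposition certifies tw(G) ≤ 4. Conversely, {0, 3, 4, 5, 6} is a clique of size 5, and the vertices of any clique must share a bag in every tree decomposition; so some bag has ≥ 5 vertices and tw(G) ≥ 4. The upper and lower bounds meet at 4, so that is the treewidth.

4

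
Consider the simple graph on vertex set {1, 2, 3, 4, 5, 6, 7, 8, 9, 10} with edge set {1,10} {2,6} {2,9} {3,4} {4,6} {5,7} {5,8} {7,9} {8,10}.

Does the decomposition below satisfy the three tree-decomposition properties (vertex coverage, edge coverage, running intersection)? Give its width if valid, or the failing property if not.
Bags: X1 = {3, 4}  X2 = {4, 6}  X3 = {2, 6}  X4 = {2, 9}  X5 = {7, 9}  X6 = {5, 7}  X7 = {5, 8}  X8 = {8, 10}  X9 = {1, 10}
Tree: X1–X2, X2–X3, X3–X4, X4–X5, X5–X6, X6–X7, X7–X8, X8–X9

Yes; width 1.

Vertex coverage: the bags together contain {1, 2, 3, 4, 5, 6, 7, 8, 9, 10}, the full vertex set. Edge coverage: each edge of G has both endpoints in at least one bag. Running intersection: for every vertex, the bags containing it form a connected subtree. All three properties hold, so this is a valid tree decomposition of width max|bag| − 1 = 1, and hence tw(G) ≤ 1.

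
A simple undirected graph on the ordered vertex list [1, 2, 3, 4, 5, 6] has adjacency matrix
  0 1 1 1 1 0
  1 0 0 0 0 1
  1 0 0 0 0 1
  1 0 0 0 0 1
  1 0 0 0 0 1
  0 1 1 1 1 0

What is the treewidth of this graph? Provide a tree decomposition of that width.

Treewidth 2.
One such decomposition:
Bags: B1 = {1, 5, 6}  B2 = {1, 4, 6}  B3 = {1, 3, 6}  B4 = {1, 2, 6}
Tree: B1–B2, B2–B3, B3–B4

Every bag has size at most 3, so the width is 3 − 1 = 2 and tw(G) ≤ 2. Since 6–5–1–4–6 is a cycle in G, G is not acyclic. Forests are exactly the graphs of treewidth ≤ 1, so tw(G) ≥ 2. The upper and lower bounds meet at 2, so that is the treewidth.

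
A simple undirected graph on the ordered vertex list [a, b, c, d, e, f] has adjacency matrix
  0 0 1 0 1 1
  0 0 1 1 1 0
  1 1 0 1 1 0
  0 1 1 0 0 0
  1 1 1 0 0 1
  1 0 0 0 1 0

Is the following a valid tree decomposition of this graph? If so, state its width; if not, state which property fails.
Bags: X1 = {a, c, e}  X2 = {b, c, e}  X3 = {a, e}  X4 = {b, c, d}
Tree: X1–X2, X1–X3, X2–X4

A tree decomposition must satisfy three properties: every vertex lies in some bag; for every edge, both endpoints lie together in some bag; and for every vertex, the bags containing it form a connected subtree. Here vertex f appears in no bag, so the decomposition is invalid.

No — vertex f appears in no bag.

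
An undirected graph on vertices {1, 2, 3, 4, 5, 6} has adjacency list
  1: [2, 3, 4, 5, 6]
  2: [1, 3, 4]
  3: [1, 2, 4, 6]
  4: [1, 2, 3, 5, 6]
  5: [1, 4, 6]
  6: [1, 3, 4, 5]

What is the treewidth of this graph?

A width-3 tree decomposition is:
Bags: B1 = {1, 2, 3, 4}  B2 = {1, 3, 4, 6}  B3 = {1, 4, 5, 6}
Tree: B1–B2, B2–B3
Every bag has size at most 4, so the width is 4 − 1 = 3 and tw(G) ≤ 3. On the other hand G contains the 4-clique {1, 2, 3, 4}. A clique must lie in a single bag of any decomposition, so no decomposition can have width below 3. Hence tw(G) = 3 exactly.

3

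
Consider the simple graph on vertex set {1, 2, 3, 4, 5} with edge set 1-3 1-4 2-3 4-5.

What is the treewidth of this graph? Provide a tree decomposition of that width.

Treewidth 1.
One such decomposition:
Bags: B1 = {2, 3}  B2 = {1, 3}  B3 = {1, 4}  B4 = {4, 5}
Tree: B1–B2, B2–B3, B3–B4

Every bag has size at most 2, so the width is 2 − 1 = 1 and tw(G) ≤ 1. Since G has at least one edge (e.g. 2–3), it is not an edgeless graph, so tw(G) ≥ 1. Combining the bounds, tw(G) = 1.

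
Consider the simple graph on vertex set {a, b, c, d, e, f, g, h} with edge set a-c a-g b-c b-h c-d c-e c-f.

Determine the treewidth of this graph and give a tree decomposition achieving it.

Each bag holds 2 vertices, so the decomposition has width 1, which upper-bounds the treewidth. Since G has at least one edge (e.g. c–a), it is not an edgeless graph, so tw(G) ≥ 1. The upper and lower bounds meet at 1, so that is the treewidth.

Treewidth 1.
One such decomposition:
Bags: B1 = {a, c}  B2 = {c, f}  B3 = {b, c}  B4 = {c, e}  B5 = {c, d}  B6 = {a, g}  B7 = {b, h}
Tree: B1–B2, B2–B3, B2–B4, B4–B5, B1–B6, B3–B7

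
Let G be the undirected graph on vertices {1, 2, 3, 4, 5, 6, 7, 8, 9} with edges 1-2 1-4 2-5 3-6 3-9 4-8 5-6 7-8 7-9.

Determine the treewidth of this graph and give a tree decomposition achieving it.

Each bag holds 3 vertices, so the decomposition has width 2, which upper-bounds the treewidth. Since 9–7–8–4–1–2–5–6–3–9 is a cycle in G, G is not acyclic. Forests are exactly the graphs of treewidth ≤ 1, so tw(G) ≥ 2. Combining the bounds, tw(G) = 2.

Treewidth 2.
One such decomposition:
Bags: B1 = {7, 8, 9}  B2 = {4, 8, 9}  B3 = {1, 4, 9}  B4 = {1, 2, 9}  B5 = {2, 5, 9}  B6 = {5, 6, 9}  B7 = {3, 6, 9}
Tree: B1–B2, B2–B3, B3–B4, B4–B5, B5–B6, B6–B7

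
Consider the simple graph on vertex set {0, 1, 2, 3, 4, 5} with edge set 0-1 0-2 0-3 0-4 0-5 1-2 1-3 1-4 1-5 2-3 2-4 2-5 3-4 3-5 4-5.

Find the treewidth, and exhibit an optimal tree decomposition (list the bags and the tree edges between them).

Treewidth 5.
One optimal decomposition is:
Bags: B1 = {0, 1, 2, 3, 4, 5}
Tree: (single bag)

With just one bag of size 6, the width is 6 − 1 = 5, so tw(G) ≤ 5. On the other hand G contains the 6-clique {0, 1, 2, 3, 4, 5}. A clique must lie in a single bag of any decomposition, so no decomposition can have width below 5. Hence tw(G) = 5 exactly.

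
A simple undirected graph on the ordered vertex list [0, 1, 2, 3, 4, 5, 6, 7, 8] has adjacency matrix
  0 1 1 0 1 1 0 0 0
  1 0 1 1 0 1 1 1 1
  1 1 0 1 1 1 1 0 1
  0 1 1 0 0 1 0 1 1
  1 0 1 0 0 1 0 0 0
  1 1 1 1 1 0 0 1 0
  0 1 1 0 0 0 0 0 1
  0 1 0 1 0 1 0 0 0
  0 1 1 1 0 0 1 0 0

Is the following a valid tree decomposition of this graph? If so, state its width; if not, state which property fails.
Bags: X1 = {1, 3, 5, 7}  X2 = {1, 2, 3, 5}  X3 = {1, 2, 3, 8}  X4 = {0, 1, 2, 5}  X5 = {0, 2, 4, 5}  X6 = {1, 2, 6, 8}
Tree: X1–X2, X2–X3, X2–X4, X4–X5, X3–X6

Vertex coverage: the bags together contain {0, 1, 2, 3, 4, 5, 6, 7, 8}, the full vertex set. Edge coverage: each edge of G has both endpoints in at least one bag. Running intersection: for every vertex, the bags containing it form a connected subtree. All three properties hold, so this is a valid tree decomposition of width max|bag| − 1 = 3, and hence tw(G) ≤ 3.

Yes; width 3.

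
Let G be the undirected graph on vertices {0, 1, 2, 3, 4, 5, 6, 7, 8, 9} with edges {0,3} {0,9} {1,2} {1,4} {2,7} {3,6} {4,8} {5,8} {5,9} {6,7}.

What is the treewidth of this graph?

A width-2 tree decomposition is:
Bags: B1 = {0, 5, 9}  B2 = {0, 3, 5}  B3 = {3, 5, 6}  B4 = {5, 6, 7}  B5 = {2, 5, 7}  B6 = {1, 2, 5}  B7 = {1, 4, 5}  B8 = {4, 5, 8}
Tree: B1–B2, B2–B3, B3–B4, B4–B5, B5–B6, B6–B7, B7–B8
The largest bag has 3 vertices, giving width 2; this decomposition certifies tw(G) ≤ 2. The edges 5–9–0–3–6–7–2–1–4–8–5 form a cycle, so G is not a tree and its treewidth is at least 2. Therefore the treewidth is 2.

2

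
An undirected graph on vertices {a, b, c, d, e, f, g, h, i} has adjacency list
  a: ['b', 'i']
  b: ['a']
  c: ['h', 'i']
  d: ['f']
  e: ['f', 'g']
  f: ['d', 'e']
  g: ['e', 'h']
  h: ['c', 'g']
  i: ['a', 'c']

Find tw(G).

1

A width-1 tree decomposition is:
Bags: B1 = {a, b}  B2 = {a, i}  B3 = {c, i}  B4 = {c, h}  B5 = {g, h}  B6 = {e, g}  B7 = {e, f}  B8 = {d, f}
Tree: B1–B2, B2–B3, B3–B4, B4–B5, B5–B6, B6–B7, B7–B8
Each bag holds 2 vertices, so the decomposition has width 1, which upper-bounds the treewidth. Since G has at least one edge (e.g. b–a), it is not an edgeless graph, so tw(G) ≥ 1. Therefore the treewidth is 1.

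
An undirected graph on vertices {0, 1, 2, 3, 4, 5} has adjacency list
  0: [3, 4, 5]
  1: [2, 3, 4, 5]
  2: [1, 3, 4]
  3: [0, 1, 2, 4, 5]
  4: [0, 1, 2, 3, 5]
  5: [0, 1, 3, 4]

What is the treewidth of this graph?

3

A width-3 tree decomposition is:
Bags: B1 = {1, 2, 3, 4}  B2 = {1, 3, 4, 5}  B3 = {0, 3, 4, 5}
Tree: B1–B2, B2–B3
The largest bag has 4 vertices, giving width 3; this decomposition certifies tw(G) ≤ 3. Conversely, {0, 3, 4, 5} is a clique of size 4, and the vertices of any clique must share a bag in every tree decomposition; so some bag has ≥ 4 vertices and tw(G) ≥ 3. Hence tw(G) = 3 exactly.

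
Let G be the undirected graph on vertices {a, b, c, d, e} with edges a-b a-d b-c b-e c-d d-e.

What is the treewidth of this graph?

A width-2 tree decomposition is:
Bags: B1 = {a, b, d}  B2 = {b, c, d}  B3 = {b, d, e}
Tree: B1–B2, B2–B3
Every bag has size at most 3, so the width is 3 − 1 = 2 and tw(G) ≤ 2. The edges b–a–d–c–b form a cycle, so G is not a tree and its treewidth is at least 2. The upper and lower bounds meet at 2, so that is the treewidth.

2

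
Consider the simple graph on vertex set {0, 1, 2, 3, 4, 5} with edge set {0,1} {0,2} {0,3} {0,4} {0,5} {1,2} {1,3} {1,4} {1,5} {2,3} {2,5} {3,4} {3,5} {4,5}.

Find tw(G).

4

A width-4 tree decomposition is:
Bags: B1 = {0, 1, 2, 3, 5}  B2 = {0, 1, 3, 4, 5}
Tree: B1–B2
The largest bag has 5 vertices, giving width 4; this decomposition certifies tw(G) ≤ 4. For the lower bound, the 5 vertices {0, 1, 2, 3, 5} are pairwise adjacent, and any tree decomposition puts a clique entirely inside one bag — forcing width ≥ 4. Hence tw(G) = 4 exactly.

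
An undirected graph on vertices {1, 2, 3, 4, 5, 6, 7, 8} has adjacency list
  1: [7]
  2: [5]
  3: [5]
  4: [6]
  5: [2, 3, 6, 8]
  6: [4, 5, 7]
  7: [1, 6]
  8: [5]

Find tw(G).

A width-1 tree decomposition is:
Bags: B1 = {3, 5}  B2 = {5, 6}  B3 = {6, 7}  B4 = {2, 5}  B5 = {4, 6}  B6 = {1, 7}  B7 = {5, 8}
Tree: B1–B2, B2–B3, B1–B4, B2–B5, B3–B6, B1–B7
Every bag has size at most 2, so the width is 2 − 1 = 1 and tw(G) ≤ 1. G has an edge, so its treewidth is at least 1. Combining the bounds, tw(G) = 1.

1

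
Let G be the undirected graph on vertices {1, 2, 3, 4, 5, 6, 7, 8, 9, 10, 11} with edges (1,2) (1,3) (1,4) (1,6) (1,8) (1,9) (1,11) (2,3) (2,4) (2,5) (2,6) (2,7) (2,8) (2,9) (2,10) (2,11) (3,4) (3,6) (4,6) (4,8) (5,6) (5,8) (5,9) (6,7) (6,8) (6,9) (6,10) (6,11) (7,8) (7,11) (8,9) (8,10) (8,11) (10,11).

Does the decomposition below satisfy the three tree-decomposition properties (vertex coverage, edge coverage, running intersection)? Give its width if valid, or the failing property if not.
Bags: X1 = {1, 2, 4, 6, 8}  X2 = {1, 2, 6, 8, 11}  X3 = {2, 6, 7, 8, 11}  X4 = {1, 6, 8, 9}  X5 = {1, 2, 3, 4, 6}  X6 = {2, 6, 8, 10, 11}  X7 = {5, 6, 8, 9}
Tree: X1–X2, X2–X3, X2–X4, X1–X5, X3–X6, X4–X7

A tree decomposition must satisfy three properties: every vertex lies in some bag; for every edge, both endpoints lie together in some bag; and for every vertex, the bags containing it form a connected subtree. Here edge (2,9) lies in no bag, so the decomposition is invalid.

No — edge (2,9) lies in no bag.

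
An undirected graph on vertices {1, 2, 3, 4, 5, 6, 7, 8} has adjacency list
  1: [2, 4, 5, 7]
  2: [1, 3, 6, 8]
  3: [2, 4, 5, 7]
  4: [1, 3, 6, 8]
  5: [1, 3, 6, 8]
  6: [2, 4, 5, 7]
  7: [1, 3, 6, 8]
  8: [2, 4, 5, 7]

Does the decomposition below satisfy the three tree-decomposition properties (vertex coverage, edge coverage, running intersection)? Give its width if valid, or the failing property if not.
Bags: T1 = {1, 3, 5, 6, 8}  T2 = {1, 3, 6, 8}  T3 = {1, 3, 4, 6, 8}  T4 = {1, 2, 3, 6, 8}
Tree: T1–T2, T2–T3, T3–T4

No — vertex 7 appears in no bag.

A tree decomposition must satisfy three properties: every vertex lies in some bag; for every edge, both endpoints lie together in some bag; and for every vertex, the bags containing it form a connected subtree. Here vertex 7 appears in no bag, so the decomposition is invalid.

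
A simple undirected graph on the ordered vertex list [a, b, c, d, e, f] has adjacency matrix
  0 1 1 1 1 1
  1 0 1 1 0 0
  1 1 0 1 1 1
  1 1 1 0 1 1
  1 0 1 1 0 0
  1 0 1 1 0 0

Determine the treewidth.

A width-3 tree decomposition is:
Bags: B1 = {a, c, d, f}  B2 = {a, c, d, e}  B3 = {a, b, c, d}
Tree: B1–B2, B1–B3
Every bag has size at most 4, so the width is 4 − 1 = 3 and tw(G) ≤ 3. For the lower bound, the 4 vertices {a, c, d, e} are pairwise adjacent, and any tree decomposition puts a clique entirely inside one bag — forcing width ≥ 3. Therefore the treewidth is 3.

3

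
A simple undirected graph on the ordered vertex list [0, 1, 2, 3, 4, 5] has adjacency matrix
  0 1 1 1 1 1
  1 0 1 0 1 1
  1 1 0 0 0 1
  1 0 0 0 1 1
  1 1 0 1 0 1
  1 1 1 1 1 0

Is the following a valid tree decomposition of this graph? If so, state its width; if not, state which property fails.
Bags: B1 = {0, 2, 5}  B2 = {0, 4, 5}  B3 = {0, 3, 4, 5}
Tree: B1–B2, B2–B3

No — vertex 1 appears in no bag.

A tree decomposition must satisfy three properties: every vertex lies in some bag; for every edge, both endpoints lie together in some bag; and for every vertex, the bags containing it form a connected subtree. Here vertex 1 appears in no bag, so the decomposition is invalid.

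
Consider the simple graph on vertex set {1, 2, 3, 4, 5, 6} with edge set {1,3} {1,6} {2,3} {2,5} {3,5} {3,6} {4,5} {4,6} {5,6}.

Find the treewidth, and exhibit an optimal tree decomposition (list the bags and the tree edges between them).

Treewidth 2.
One such decomposition:
Bags: B1 = {3, 5, 6}  B2 = {4, 5, 6}  B3 = {2, 3, 5}  B4 = {1, 3, 6}
Tree: B1–B2, B1–B3, B1–B4

Each bag holds 3 vertices, so the decomposition has width 2, which upper-bounds the treewidth. For the lower bound, the 3 vertices {1, 3, 6} are pairwise adjacent, and any tree decomposition puts a clique entirely inside one bag — forcing width ≥ 2. Hence tw(G) = 2 exactly.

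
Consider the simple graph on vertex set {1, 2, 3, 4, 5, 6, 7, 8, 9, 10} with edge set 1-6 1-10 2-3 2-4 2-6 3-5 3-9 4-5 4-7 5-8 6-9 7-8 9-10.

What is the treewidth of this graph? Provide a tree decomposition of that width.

Treewidth 2.
Bags: B1 = {1, 9, 10}  B2 = {1, 6, 9}  B3 = {3, 6, 9}  B4 = {2, 3, 6}  B5 = {2, 3, 5}  B6 = {2, 4, 5}  B7 = {4, 5, 8}  B8 = {4, 7, 8}
Tree: B1–B2, B2–B3, B3–B4, B4–B5, B5–B6, B6–B7, B7–B8

The largest bag has 3 vertices, giving width 2; this decomposition certifies tw(G) ≤ 2. Since 10–1–6–9–10 is a cycle in G, G is not acyclic. Forests are exactly the graphs of treewidth ≤ 1, so tw(G) ≥ 2. Hence tw(G) = 2 exactly.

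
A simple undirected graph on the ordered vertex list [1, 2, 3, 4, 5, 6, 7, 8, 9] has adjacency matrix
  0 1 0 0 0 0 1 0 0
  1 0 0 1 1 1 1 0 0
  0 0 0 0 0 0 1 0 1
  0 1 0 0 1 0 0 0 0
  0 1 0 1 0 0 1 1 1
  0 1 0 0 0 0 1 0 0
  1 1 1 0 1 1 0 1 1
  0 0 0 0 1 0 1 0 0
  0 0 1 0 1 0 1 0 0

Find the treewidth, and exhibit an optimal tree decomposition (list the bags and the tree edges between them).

Each bag holds 3 vertices, so the decomposition has width 2, which upper-bounds the treewidth. On the other hand G contains the 3-clique {2, 4, 5}. A clique must lie in a single bag of any decomposition, so no decomposition can have width below 2. Hence tw(G) = 2 exactly.

Treewidth 2.
One such decomposition:
Bags: B1 = {5, 7, 8}  B2 = {2, 5, 7}  B3 = {1, 2, 7}  B4 = {2, 4, 5}  B5 = {5, 7, 9}  B6 = {2, 6, 7}  B7 = {3, 7, 9}
Tree: B1–B2, B2–B3, B2–B4, B1–B5, B3–B6, B5–B7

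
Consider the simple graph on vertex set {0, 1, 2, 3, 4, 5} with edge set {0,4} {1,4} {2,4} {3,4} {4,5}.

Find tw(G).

A width-1 tree decomposition is:
Bags: B1 = {4, 5}  B2 = {3, 4}  B3 = {2, 4}  B4 = {0, 4}  B5 = {1, 4}
Tree: B1–B2, B2–B3, B3–B4, B1–B5
Every bag has size at most 2, so the width is 2 − 1 = 1 and tw(G) ≤ 1. G has an edge, so its treewidth is at least 1. The upper and lower bounds meet at 1, so that is the treewidth.

1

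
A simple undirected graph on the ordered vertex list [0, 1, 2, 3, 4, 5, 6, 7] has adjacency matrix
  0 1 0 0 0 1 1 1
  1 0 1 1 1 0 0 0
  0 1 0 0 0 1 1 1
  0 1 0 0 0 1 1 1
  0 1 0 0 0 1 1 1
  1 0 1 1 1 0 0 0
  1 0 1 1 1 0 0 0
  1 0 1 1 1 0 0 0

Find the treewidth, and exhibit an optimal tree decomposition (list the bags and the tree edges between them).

Treewidth 4.
One optimal decomposition is:
Bags: B1 = {0, 2, 3, 4, 5}  B2 = {0, 2, 3, 4, 6}  B3 = {0, 1, 2, 3, 4}  B4 = {0, 2, 3, 4, 7}
Tree: B1–B2, B2–B3, B3–B4

The largest bag has 5 vertices, giving width 4; this decomposition certifies tw(G) ≤ 4. For the lower bound: the 5 vertex sets {3,5}, {2,6}, {0,1}, {4}, {7} are disjoint, each induces a connected subgraph, and every pair is joined by at least one edge of G. Contracting each set to a single vertex therefore yields K_{5} as a minor, and since treewidth is minor-monotone, tw(G) ≥ tw(K_{5}) = 4. Combining the bounds, tw(G) = 4.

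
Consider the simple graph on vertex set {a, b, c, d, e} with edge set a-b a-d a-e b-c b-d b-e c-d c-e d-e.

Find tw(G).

3

A width-3 tree decomposition is:
Bags: B1 = {a, b, d, e}  B2 = {b, c, d, e}
Tree: B1–B2
Every bag has size at most 4, so the width is 4 − 1 = 3 and tw(G) ≤ 3. Conversely, {b, c, d, e} is a clique of size 4, and the vertices of any clique must share a bag in every tree decomposition; so some bag has ≥ 4 vertices and tw(G) ≥ 3. Combining the bounds, tw(G) = 3.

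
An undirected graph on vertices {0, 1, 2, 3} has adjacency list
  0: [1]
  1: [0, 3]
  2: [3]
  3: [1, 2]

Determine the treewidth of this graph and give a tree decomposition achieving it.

Every bag has size at most 2, so the width is 2 − 1 = 1 and tw(G) ≤ 1. Any graph with an edge has treewidth ≥ 1, and G has the edge 2–3. The upper and lower bounds meet at 1, so that is the treewidth.

Treewidth 1.
Bags: B1 = {2, 3}  B2 = {1, 3}  B3 = {0, 1}
Tree: B1–B2, B2–B3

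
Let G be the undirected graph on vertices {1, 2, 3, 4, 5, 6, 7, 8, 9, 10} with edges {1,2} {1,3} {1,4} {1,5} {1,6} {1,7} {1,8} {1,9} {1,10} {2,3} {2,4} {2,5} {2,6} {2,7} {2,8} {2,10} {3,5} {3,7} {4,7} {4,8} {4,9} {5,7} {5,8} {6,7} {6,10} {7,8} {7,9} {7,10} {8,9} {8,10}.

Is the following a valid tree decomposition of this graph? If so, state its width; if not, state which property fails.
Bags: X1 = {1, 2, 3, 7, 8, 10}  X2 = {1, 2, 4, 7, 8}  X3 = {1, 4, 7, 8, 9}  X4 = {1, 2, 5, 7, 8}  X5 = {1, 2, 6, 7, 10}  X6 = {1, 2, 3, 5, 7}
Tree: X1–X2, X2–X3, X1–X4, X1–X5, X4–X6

No — bags containing vertex 3 are not connected in the tree.

A tree decomposition must satisfy three properties: every vertex lies in some bag; for every edge, both endpoints lie together in some bag; and for every vertex, the bags containing it form a connected subtree. Here bags containing vertex 3 are not connected in the tree, so the decomposition is invalid.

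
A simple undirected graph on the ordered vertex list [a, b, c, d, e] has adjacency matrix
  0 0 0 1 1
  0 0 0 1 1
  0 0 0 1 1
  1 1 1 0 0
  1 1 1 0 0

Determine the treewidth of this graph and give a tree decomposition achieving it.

The largest bag has 3 vertices, giving width 2; this decomposition certifies tw(G) ≤ 2. Since e–b–d–c–e is a cycle in G, G is not acyclic. Forests are exactly the graphs of treewidth ≤ 1, so tw(G) ≥ 2. The upper and lower bounds meet at 2, so that is the treewidth.

Treewidth 2.
Bags: B1 = {b, d, e}  B2 = {c, d, e}  B3 = {a, d, e}
Tree: B1–B2, B2–B3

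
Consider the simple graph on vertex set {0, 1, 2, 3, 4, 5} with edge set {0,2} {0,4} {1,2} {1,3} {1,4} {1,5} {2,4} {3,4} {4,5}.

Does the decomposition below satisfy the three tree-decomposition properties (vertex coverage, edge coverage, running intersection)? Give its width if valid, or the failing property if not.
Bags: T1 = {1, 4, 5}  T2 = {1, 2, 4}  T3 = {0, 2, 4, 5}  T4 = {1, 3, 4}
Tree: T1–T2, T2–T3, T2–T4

No — bags containing vertex 5 are not connected in the tree.

A tree decomposition must satisfy three properties: every vertex lies in some bag; for every edge, both endpoints lie together in some bag; and for every vertex, the bags containing it form a connected subtree. Here bags containing vertex 5 are not connected in the tree, so the decomposition is invalid.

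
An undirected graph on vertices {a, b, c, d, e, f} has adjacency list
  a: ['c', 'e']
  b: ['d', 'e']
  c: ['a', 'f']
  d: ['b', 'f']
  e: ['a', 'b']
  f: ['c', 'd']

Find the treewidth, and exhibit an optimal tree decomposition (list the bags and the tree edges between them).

The largest bag has 3 vertices, giving width 2; this decomposition certifies tw(G) ≤ 2. Since a–e–b–d–f–c–a is a cycle in G, G is not acyclic. Forests are exactly the graphs of treewidth ≤ 1, so tw(G) ≥ 2. Therefore the treewidth is 2.

Treewidth 2.
One such decomposition:
Bags: B1 = {a, b, e}  B2 = {a, b, d}  B3 = {a, d, f}  B4 = {a, c, f}
Tree: B1–B2, B2–B3, B3–B4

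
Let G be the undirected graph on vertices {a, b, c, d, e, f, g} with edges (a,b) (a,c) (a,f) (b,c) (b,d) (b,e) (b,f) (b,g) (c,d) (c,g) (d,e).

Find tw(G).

A width-2 tree decomposition is:
Bags: B1 = {b, c, d}  B2 = {a, b, c}  B3 = {b, c, g}  B4 = {b, d, e}  B5 = {a, b, f}
Tree: B1–B2, B1–B3, B1–B4, B2–B5
Each bag holds 3 vertices, so the decomposition has width 2, which upper-bounds the treewidth. On the other hand G contains the 3-clique {b, d, e}. A clique must lie in a single bag of any decomposition, so no decomposition can have width below 2. Hence tw(G) = 2 exactly.

2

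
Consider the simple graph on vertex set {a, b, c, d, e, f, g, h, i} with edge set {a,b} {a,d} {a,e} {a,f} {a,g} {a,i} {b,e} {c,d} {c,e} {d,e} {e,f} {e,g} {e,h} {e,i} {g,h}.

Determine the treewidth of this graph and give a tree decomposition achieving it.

Each bag holds 3 vertices, so the decomposition has width 2, which upper-bounds the treewidth. On the other hand G contains the 3-clique {e, g, h}. A clique must lie in a single bag of any decomposition, so no decomposition can have width below 2. The upper and lower bounds meet at 2, so that is the treewidth.

Treewidth 2.
Bags: B1 = {a, e, g}  B2 = {a, e, f}  B3 = {a, e, i}  B4 = {a, d, e}  B5 = {a, b, e}  B6 = {e, g, h}  B7 = {c, d, e}
Tree: B1–B2, B1–B3, B3–B4, B4–B5, B1–B6, B4–B7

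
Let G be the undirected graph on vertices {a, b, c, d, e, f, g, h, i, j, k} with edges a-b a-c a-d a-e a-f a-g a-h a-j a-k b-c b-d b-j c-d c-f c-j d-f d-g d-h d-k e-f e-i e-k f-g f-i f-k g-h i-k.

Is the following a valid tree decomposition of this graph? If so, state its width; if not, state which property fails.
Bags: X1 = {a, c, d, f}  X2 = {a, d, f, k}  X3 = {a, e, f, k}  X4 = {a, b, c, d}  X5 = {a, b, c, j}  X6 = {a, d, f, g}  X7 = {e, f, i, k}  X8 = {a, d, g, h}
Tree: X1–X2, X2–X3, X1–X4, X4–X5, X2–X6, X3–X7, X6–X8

Yes; width 3.

Checking the three conditions: (i) the bags cover all of {a, b, c, d, e, f, g, h, i, j, k}; (ii) for each edge, some bag contains both endpoints; (iii) the bags containing any fixed vertex form a subtree. All hold, so the decomposition is valid with width 4 − 1 = 3.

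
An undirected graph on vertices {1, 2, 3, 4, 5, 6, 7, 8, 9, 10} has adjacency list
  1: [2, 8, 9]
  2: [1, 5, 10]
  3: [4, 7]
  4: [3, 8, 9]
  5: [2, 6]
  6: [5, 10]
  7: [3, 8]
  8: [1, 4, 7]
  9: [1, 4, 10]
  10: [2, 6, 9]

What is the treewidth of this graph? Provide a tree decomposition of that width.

Treewidth 2.
One such decomposition:
Bags: B1 = {5, 6, 10}  B2 = {2, 5, 10}  B3 = {2, 9, 10}  B4 = {1, 2, 9}  B5 = {1, 4, 9}  B6 = {1, 4, 8}  B7 = {3, 4, 8}  B8 = {3, 7, 8}
Tree: B1–B2, B2–B3, B3–B4, B4–B5, B5–B6, B6–B7, B7–B8

The largest bag has 3 vertices, giving width 2; this decomposition certifies tw(G) ≤ 2. The edges 6–5–2–10–6 form a cycle, so G is not a tree and its treewidth is at least 2. Combining the bounds, tw(G) = 2.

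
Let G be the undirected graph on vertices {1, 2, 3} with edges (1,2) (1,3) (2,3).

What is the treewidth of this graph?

A width-2 tree decomposition is:
Bags: B1 = {1, 2, 3}
Tree: (single bag)
With just one bag of size 3, the width is 3 − 1 = 2, so tw(G) ≤ 2. Conversely, {1, 2, 3} is a clique of size 3, and the vertices of any clique must share a bag in every tree decomposition; so some bag has ≥ 3 vertices and tw(G) ≥ 2. Hence tw(G) = 2 exactly.

2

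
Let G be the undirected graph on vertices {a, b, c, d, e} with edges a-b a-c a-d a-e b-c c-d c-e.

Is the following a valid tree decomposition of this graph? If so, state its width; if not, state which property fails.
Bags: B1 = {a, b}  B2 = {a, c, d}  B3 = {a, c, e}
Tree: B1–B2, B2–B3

No — edge (c,b) lies in no bag.

A tree decomposition must satisfy three properties: every vertex lies in some bag; for every edge, both endpoints lie together in some bag; and for every vertex, the bags containing it form a connected subtree. Here edge (c,b) lies in no bag, so the decomposition is invalid.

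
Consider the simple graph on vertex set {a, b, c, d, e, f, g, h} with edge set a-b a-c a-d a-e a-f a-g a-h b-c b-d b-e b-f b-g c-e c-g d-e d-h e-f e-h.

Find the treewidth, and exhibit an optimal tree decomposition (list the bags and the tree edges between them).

Treewidth 3.
One optimal decomposition is:
Bags: B1 = {a, b, d, e}  B2 = {a, d, e, h}  B3 = {a, b, c, e}  B4 = {a, b, e, f}  B5 = {a, b, c, g}
Tree: B1–B2, B1–B3, B3–B4, B3–B5

Each bag holds 4 vertices, so the decomposition has width 3, which upper-bounds the treewidth. On the other hand G contains the 4-clique {a, d, e, h}. A clique must lie in a single bag of any decomposition, so no decomposition can have width below 3. Combining the bounds, tw(G) = 3.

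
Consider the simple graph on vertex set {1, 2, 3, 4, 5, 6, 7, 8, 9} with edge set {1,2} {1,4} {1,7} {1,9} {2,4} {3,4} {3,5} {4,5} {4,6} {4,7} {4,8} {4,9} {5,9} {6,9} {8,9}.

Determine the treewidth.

A width-2 tree decomposition is:
Bags: B1 = {1, 4, 7}  B2 = {1, 4, 9}  B3 = {4, 8, 9}  B4 = {4, 6, 9}  B5 = {4, 5, 9}  B6 = {1, 2, 4}  B7 = {3, 4, 5}
Tree: B1–B2, B2–B3, B3–B4, B3–B5, B2–B6, B5–B7
The largest bag has 3 vertices, giving width 2; this decomposition certifies tw(G) ≤ 2. Conversely, {4, 8, 9} is a clique of size 3, and the vertices of any clique must share a bag in every tree decomposition; so some bag has ≥ 3 vertices and tw(G) ≥ 2. Combining the bounds, tw(G) = 2.

2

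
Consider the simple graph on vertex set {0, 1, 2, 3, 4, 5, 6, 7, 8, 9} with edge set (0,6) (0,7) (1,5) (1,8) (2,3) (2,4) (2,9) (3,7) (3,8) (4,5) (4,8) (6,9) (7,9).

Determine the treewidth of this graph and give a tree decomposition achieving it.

The largest bag has 3 vertices, giving width 2; this decomposition certifies tw(G) ≤ 2. For the lower bound, G contains the cycle 6–0–7–9–6, so G is not a forest; only forests have treewidth ≤ 1, hence tw(G) ≥ 2. Therefore the treewidth is 2.

Treewidth 2.
Bags: B1 = {0, 6, 9}  B2 = {0, 7, 9}  B3 = {2, 7, 9}  B4 = {2, 3, 7}  B5 = {2, 3, 4}  B6 = {3, 4, 8}  B7 = {4, 5, 8}  B8 = {1, 5, 8}
Tree: B1–B2, B2–B3, B3–B4, B4–B5, B5–B6, B6–B7, B7–B8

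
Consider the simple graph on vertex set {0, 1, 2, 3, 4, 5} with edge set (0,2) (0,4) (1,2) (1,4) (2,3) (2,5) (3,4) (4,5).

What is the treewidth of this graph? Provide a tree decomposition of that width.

Each bag holds 3 vertices, so the decomposition has width 2, which upper-bounds the treewidth. Since 3–2–0–4–3 is a cycle in G, G is not acyclic. Forests are exactly the graphs of treewidth ≤ 1, so tw(G) ≥ 2. Hence tw(G) = 2 exactly.

Treewidth 2.
One optimal decomposition is:
Bags: B1 = {2, 3, 4}  B2 = {0, 2, 4}  B3 = {2, 4, 5}  B4 = {1, 2, 4}
Tree: B1–B2, B2–B3, B3–B4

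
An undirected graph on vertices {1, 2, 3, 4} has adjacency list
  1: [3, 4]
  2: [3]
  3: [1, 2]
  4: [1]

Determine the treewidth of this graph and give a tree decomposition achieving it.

Treewidth 1.
One optimal decomposition is:
Bags: B1 = {1, 4}  B2 = {1, 3}  B3 = {2, 3}
Tree: B1–B2, B2–B3

The largest bag has 2 vertices, giving width 1; this decomposition certifies tw(G) ≤ 1. Any graph with an edge has treewidth ≥ 1, and G has the edge 4–1. Hence tw(G) = 1 exactly.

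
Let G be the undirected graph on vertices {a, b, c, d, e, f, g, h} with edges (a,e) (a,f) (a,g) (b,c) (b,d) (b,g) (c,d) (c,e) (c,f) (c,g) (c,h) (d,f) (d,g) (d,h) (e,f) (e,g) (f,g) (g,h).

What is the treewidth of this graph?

A width-3 tree decomposition is:
Bags: B1 = {c, e, f, g}  B2 = {a, e, f, g}  B3 = {c, d, f, g}  B4 = {b, c, d, g}  B5 = {c, d, g, h}
Tree: B1–B2, B1–B3, B3–B4, B4–B5
The largest bag has 4 vertices, giving width 3; this decomposition certifies tw(G) ≤ 3. On the other hand G contains the 4-clique {c, d, g, h}. A clique must lie in a single bag of any decomposition, so no decomposition can have width below 3. Therefore the treewidth is 3.

3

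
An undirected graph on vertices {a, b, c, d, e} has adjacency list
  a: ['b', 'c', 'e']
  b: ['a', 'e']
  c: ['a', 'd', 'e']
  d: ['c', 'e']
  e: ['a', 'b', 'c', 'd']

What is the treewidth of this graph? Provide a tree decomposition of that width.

Treewidth 2.
One such decomposition:
Bags: B1 = {a, b, e}  B2 = {a, c, e}  B3 = {c, d, e}
Tree: B1–B2, B2–B3

Every bag has size at most 3, so the width is 3 − 1 = 2 and tw(G) ≤ 2. On the other hand G contains the 3-clique {c, d, e}. A clique must lie in a single bag of any decomposition, so no decomposition can have width below 2. Therefore the treewidth is 2.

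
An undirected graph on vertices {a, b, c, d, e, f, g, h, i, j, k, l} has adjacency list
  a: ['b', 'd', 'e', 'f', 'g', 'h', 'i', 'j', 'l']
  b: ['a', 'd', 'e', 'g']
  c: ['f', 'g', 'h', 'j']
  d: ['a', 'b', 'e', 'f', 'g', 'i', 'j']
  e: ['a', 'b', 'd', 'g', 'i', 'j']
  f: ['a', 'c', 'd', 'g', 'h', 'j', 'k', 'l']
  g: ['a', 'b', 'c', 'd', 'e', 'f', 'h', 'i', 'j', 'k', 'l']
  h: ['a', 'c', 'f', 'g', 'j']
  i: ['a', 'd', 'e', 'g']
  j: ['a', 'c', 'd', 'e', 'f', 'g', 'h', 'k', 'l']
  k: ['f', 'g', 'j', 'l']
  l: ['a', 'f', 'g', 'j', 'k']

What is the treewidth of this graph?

4

A width-4 tree decomposition is:
Bags: B1 = {a, d, f, g, j}  B2 = {a, f, g, h, j}  B3 = {a, d, e, g, j}  B4 = {c, f, g, h, j}  B5 = {a, b, d, e, g}  B6 = {a, d, e, g, i}  B7 = {a, f, g, j, l}  B8 = {f, g, j, k, l}
Tree: B1–B2, B1–B3, B2–B4, B3–B5, B3–B6, B2–B7, B7–B8
The largest bag has 5 vertices, giving width 4; this decomposition certifies tw(G) ≤ 4. On the other hand G contains the 5-clique {c, f, g, h, j}. A clique must lie in a single bag of any decomposition, so no decomposition can have width below 4. Therefore the treewidth is 4.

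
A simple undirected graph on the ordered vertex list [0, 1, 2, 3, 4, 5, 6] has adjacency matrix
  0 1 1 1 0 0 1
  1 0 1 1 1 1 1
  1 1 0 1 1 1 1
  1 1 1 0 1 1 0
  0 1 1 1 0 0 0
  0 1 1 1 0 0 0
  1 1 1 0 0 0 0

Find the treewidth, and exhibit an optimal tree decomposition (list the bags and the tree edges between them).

Each bag holds 4 vertices, so the decomposition has width 3, which upper-bounds the treewidth. Conversely, {0, 1, 2, 3} is a clique of size 4, and the vertices of any clique must share a bag in every tree decomposition; so some bag has ≥ 4 vertices and tw(G) ≥ 3. Hence tw(G) = 3 exactly.

Treewidth 3.
Bags: B1 = {0, 1, 2, 3}  B2 = {1, 2, 3, 5}  B3 = {0, 1, 2, 6}  B4 = {1, 2, 3, 4}
Tree: B1–B2, B1–B3, B1–B4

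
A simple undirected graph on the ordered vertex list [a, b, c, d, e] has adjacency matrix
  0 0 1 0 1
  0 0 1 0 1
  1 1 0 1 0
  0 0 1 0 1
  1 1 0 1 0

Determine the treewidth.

2

A width-2 tree decomposition is:
Bags: B1 = {a, c, e}  B2 = {b, c, e}  B3 = {c, d, e}
Tree: B1–B2, B2–B3
Every bag has size at most 3, so the width is 3 − 1 = 2 and tw(G) ≤ 2. For the lower bound, G contains the cycle c–a–e–b–c, so G is not a forest; only forests have treewidth ≤ 1, hence tw(G) ≥ 2. Therefore the treewidth is 2.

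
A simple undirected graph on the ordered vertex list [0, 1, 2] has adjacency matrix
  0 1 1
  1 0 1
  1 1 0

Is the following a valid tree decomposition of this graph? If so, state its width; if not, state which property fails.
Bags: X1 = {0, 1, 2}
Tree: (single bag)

Vertex coverage: the bags together contain {0, 1, 2}, the full vertex set. Edge coverage: each edge of G has both endpoints in at least one bag. Running intersection: for every vertex, the bags containing it form a connected subtree. All three properties hold, so this is a valid tree decomposition of width max|bag| − 1 = 2, and hence tw(G) ≤ 2.

Yes; width 2.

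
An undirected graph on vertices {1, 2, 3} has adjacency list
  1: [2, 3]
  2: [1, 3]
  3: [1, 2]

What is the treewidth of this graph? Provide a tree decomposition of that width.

With just one bag of size 3, the width is 3 − 1 = 2, so tw(G) ≤ 2. On the other hand G contains the 3-clique {1, 2, 3}. A clique must lie in a single bag of any decomposition, so no decomposition can have width below 2. The upper and lower bounds meet at 2, so that is the treewidth.

Treewidth 2.
Bags: B1 = {1, 2, 3}
Tree: (single bag)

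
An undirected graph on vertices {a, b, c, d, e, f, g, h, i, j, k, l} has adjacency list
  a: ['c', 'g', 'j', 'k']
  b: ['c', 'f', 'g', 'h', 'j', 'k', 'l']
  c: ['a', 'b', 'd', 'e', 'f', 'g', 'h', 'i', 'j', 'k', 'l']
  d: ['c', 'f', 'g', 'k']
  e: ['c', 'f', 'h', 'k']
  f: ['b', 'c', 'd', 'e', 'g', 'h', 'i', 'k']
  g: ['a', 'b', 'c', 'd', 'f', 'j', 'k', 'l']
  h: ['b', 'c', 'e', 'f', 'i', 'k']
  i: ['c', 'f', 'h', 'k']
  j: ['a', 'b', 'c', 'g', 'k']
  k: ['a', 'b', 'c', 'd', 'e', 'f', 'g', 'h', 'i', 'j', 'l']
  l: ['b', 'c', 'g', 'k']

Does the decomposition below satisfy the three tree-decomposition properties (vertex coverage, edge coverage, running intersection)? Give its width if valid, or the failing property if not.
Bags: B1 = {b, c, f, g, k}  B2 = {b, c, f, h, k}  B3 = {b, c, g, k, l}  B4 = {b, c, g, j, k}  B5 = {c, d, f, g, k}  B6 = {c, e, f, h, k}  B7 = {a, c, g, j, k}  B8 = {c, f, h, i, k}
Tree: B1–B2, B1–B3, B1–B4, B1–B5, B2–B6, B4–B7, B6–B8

Yes; width 4.

Vertex coverage: the bags together contain {a, b, c, d, e, f, g, h, i, j, k, l}, the full vertex set. Edge coverage: each edge of G has both endpoints in at least one bag. Running intersection: for every vertex, the bags containing it form a connected subtree. All three properties hold, so this is a valid tree decomposition of width max|bag| − 1 = 4, and hence tw(G) ≤ 4.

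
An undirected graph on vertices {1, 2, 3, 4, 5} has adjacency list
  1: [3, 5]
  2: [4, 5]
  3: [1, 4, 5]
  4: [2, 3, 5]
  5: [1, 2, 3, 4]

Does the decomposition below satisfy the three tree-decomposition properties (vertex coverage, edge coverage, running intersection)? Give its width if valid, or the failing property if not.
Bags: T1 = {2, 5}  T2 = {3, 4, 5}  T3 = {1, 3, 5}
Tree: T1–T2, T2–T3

A tree decomposition must satisfy three properties: every vertex lies in some bag; for every edge, both endpoints lie together in some bag; and for every vertex, the bags containing it form a connected subtree. Here edge (4,2) lies in no bag, so the decomposition is invalid.

No — edge (4,2) lies in no bag.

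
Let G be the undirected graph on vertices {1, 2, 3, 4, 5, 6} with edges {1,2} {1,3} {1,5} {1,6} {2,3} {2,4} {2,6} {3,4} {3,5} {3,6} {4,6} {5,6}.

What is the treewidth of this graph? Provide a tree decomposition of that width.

The largest bag has 4 vertices, giving width 3; this decomposition certifies tw(G) ≤ 3. For the lower bound, the 4 vertices {1, 2, 3, 6} are pairwise adjacent, and any tree decomposition puts a clique entirely inside one bag — forcing width ≥ 3. Combining the bounds, tw(G) = 3.

Treewidth 3.
One optimal decomposition is:
Bags: B1 = {1, 2, 3, 6}  B2 = {2, 3, 4, 6}  B3 = {1, 3, 5, 6}
Tree: B1–B2, B1–B3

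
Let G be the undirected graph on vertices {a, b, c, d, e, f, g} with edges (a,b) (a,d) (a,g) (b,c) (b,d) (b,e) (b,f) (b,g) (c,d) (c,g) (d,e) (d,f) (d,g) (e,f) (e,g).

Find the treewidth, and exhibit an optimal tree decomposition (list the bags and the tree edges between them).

Each bag holds 4 vertices, so the decomposition has width 3, which upper-bounds the treewidth. For the lower bound, the 4 vertices {b, d, e, g} are pairwise adjacent, and any tree decomposition puts a clique entirely inside one bag — forcing width ≥ 3. Hence tw(G) = 3 exactly.

Treewidth 3.
One optimal decomposition is:
Bags: B1 = {b, c, d, g}  B2 = {a, b, d, g}  B3 = {b, d, e, g}  B4 = {b, d, e, f}
Tree: B1–B2, B1–B3, B3–B4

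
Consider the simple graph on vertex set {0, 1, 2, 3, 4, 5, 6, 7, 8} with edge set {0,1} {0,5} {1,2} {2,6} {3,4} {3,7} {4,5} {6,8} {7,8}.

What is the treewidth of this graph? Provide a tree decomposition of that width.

Treewidth 2.
One such decomposition:
Bags: B1 = {3, 4, 5}  B2 = {0, 3, 5}  B3 = {0, 1, 3}  B4 = {1, 2, 3}  B5 = {2, 3, 6}  B6 = {3, 6, 8}  B7 = {3, 7, 8}
Tree: B1–B2, B2–B3, B3–B4, B4–B5, B5–B6, B6–B7

Every bag has size at most 3, so the width is 3 − 1 = 2 and tw(G) ≤ 2. Since 3–4–5–0–1–2–6–8–7–3 is a cycle in G, G is not acyclic. Forests are exactly the graphs of treewidth ≤ 1, so tw(G) ≥ 2. Combining the bounds, tw(G) = 2.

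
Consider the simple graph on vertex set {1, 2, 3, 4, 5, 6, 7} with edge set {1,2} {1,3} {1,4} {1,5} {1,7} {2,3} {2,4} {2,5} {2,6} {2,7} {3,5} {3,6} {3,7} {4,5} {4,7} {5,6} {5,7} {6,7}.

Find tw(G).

A width-4 tree decomposition is:
Bags: B1 = {1, 2, 3, 5, 7}  B2 = {2, 3, 5, 6, 7}  B3 = {1, 2, 4, 5, 7}
Tree: B1–B2, B1–B3
Every bag has size at most 5, so the width is 5 − 1 = 4 and tw(G) ≤ 4. On the other hand G contains the 5-clique {1, 2, 3, 5, 7}. A clique must lie in a single bag of any decomposition, so no decomposition can have width below 4. The upper and lower bounds meet at 4, so that is the treewidth.

4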